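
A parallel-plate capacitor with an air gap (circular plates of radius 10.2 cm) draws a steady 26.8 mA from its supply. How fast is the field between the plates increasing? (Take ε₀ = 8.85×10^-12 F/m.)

Charge continuity gives I_d = I = 0.0268 A between the plates.
Since I_d = ε₀ A dE/dt, dE/dt = I_d/(ε₀A) = (0.0268)/((8.85×10^-12)(0.03269)) = 9.26×10^10 V/(m·s).

9.26×10^10 V/(m·s)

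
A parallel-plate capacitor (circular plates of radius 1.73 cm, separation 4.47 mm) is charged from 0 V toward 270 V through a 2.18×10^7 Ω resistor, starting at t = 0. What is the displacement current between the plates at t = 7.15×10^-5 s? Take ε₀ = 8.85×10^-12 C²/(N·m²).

2.13×10^-6 A

With C = ε₀A/d = (8.85×10^-12)(9.402×10^-4)/(4.47×10^-3) = 1.861×10^-12 F, the time constant is τ = RC = 4.057×10^-5 s, so t/τ = 1.762 and e^(−t/τ) = 0.1717.
I_d = I_cond = (V₀/R) e^(−t/τ) = (1.239×10^-5)(0.1717) = 2.13×10^-6 A.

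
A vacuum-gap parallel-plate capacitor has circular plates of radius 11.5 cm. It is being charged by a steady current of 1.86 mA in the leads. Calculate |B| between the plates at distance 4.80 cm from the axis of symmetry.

1.35×10^-9 T

No conduction current crosses the gap, so I_d there equals the 1.86×10^-3 A in the leads.
For r < R the Ampère–Maxwell law gives B(2πr) = μ₀ I_d (r²/R²), so B = μ₀ I_d r/(2πR²) = (4π×10^-7)(1.86×10^-3)(0.0480)/(2π·0.115²) = 1.35×10^-9 T.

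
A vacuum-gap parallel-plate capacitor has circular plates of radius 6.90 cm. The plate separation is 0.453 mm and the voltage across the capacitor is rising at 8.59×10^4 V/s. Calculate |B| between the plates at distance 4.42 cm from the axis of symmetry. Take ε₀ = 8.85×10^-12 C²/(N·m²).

I_d = C dV/dt with C = ε₀πR²/d = 2.923×10^-10 F, so I_d = (2.923×10^-10)(8.59×10^4) = 2.511×10^-5 A.
For r < R the Ampère–Maxwell law gives B(2πr) = μ₀ I_d (r²/R²), so B = μ₀ I_d r/(2πR²) = (4π×10^-7)(2.511×10^-5)(0.0442)/(2π·0.0690²) = 4.66×10^-11 T.

4.66×10^-11 T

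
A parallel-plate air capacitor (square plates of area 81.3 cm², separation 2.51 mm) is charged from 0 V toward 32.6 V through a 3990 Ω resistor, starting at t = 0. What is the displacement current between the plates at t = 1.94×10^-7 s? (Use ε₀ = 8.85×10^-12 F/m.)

C = ε₀A/d = (8.85×10^-12)(8.13×10^-3)/(2.51×10^-3) = 2.867×10^-11 F, so τ = RC = 1.144×10^-7 s.
The conduction current is I(t) = (V₀/R) e^(−t/τ), and the displacement current between the plates equals it.
t/τ = 1.696; I_d = (32.6/3990) · e^(−1.696) = (8.170×10^-3)(0.1834) = 1.50×10^-3 A.

1.50×10^-3 A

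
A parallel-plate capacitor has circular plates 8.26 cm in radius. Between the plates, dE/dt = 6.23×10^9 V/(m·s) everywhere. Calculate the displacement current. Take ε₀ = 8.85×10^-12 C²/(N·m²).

The displacement current is ε₀ times dΦ_E/dt = ε₀ A dE/dt = (8.85×10^-12)(0.02143)(6.23×10^9) = 1.18×10^-3 A.

1.18×10^-3 A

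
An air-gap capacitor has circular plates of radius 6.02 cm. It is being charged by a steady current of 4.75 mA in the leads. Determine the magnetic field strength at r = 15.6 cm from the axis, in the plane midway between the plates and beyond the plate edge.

No conduction current crosses the gap, so I_d there equals the 4.75×10^-3 A in the leads.
For r ≥ R the full I_d is enclosed: B = μ₀ I_d/(2πr) = (4π×10^-7)(4.75×10^-3)/(2π·0.156) = 6.09×10^-9 T.

6.09×10^-9 T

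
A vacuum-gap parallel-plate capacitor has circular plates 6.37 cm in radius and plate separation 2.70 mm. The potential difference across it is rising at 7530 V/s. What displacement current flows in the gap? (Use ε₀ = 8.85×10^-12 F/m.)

C = ε₀A/d = (8.85×10^-12)(0.01275)/(2.70×10^-3) = 4.179×10^-11 F.
I_d = C dV/dt = (4.179×10^-11)(7530) = 3.15×10^-7 A.

3.15×10^-7 A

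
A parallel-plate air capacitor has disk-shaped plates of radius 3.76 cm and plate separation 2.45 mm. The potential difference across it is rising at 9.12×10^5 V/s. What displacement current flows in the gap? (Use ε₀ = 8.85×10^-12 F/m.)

1.46×10^-5 A

The displacement current equals the charging current C dV/dt. With C = ε₀A/d = (8.85×10^-12)(4.441×10^-3)/(2.45×10^-3) = 1.604×10^-11 F, I_d = (1.604×10^-11)(9.12×10^5) = 1.46×10^-5 A.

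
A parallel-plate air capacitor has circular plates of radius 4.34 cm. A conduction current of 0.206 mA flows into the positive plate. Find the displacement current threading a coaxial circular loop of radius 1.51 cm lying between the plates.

Between the plates the displacement current equals the wire current: I_d = 0.206 mA = 2.06×10^-4 A.
Since J_d is uniform, the enclosed fraction is (r/R)² = 0.1211, giving I_d,enc = 2.49×10^-5 A.

2.49×10^-5 A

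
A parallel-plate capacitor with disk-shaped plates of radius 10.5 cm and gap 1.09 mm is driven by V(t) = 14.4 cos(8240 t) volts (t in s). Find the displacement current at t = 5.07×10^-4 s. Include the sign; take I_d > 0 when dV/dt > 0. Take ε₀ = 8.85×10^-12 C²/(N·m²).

2.87×10^-5 A

dV/dt = (14.4)(8240)·−sin(4.17768) = 1.021×10^5 V/s.
I_d = C dV/dt with C = ε₀A/d = (8.85×10^-12)(0.03464)/(1.09×10^-3) = 2.813×10^-10 F, so I_d = (2.813×10^-10)(1.021×10^5) = 2.87×10^-5 A.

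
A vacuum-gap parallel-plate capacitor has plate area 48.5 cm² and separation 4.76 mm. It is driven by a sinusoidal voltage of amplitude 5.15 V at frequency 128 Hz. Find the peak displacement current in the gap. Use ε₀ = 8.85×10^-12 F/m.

The displacement current equals the conduction current C dV/dt, which peaks at C V₀ ω.
With C = ε₀A/d = (8.85×10^-12)(4.85×10^-3)/(4.76×10^-3) = 9.017×10^-12 F and ω = 2πf = 804.2 rad/s, I_d,max = (9.017×10^-12)(5.15)(804.2) = 3.73×10^-8 A.

3.73×10^-8 A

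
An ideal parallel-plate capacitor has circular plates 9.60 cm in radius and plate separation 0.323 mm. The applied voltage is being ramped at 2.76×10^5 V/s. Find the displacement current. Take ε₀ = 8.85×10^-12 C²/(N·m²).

2.19×10^-4 A

The field between the plates is E = V/d, so dE/dt = (2.76×10^5)/(3.23×10^-4 m) = 8.545×10^8 V/(m·s).
I_d = ε₀ A (dE/dt) = (8.85×10^-12)(0.02895)(8.545×10^8) = 2.19×10^-4 A.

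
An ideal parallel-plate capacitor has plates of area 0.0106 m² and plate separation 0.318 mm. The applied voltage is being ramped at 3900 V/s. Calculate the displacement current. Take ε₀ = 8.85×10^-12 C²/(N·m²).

The displacement current equals the charging current C dV/dt. With C = ε₀A/d = (8.85×10^-12)(0.0106)/(3.18×10^-4) = 2.950×10^-10 F, I_d = (2.950×10^-10)(3900) = 1.15×10^-6 A.

1.15×10^-6 A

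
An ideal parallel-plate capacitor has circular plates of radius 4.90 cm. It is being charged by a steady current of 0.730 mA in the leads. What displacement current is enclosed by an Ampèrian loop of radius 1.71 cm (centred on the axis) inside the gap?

No conduction current crosses the gap, so I_d there equals the 7.30×10^-4 A in the leads.
Through an area πr² the displacement current is I_d·(πr²/πR²) = I_d (r/R)² = 8.89×10^-5 A.

8.89×10^-5 A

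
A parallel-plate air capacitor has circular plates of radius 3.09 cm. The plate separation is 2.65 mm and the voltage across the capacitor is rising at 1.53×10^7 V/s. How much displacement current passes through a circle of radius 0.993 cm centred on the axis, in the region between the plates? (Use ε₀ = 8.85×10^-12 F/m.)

1.58×10^-5 A

I_d = C dV/dt with C = ε₀πR²/d = 1.002×10^-11 F, so I_d = (1.002×10^-11)(1.53×10^7) = 1.533×10^-4 A.
Since J_d is uniform, the enclosed fraction is (r/R)² = 0.1033, giving I_d,enc = 1.58×10^-5 A.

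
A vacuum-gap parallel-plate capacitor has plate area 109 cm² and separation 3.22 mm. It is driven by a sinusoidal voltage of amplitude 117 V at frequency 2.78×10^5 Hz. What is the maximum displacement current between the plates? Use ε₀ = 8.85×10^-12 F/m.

6.12×10^-3 A

C = ε₀A/d = (8.85×10^-12)(0.0109)/(3.22×10^-3) = 2.996×10^-11 F; ω = 2πf = 1.747×10^6 rad/s.
I_d = C dV/dt, so |I_d|_max = C V₀ ω = (2.996×10^-11)(117)(1.747×10^6) = 6.12×10^-3 A.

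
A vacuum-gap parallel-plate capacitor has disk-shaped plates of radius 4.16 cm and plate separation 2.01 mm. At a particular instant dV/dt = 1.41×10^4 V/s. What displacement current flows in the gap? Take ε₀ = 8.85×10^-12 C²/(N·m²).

C = ε₀A/d = (8.85×10^-12)(5.437×10^-3)/(2.01×10^-3) = 2.394×10^-11 F.
I_d = C dV/dt = (2.394×10^-11)(1.41×10^4) = 3.38×10^-7 A.

3.38×10^-7 A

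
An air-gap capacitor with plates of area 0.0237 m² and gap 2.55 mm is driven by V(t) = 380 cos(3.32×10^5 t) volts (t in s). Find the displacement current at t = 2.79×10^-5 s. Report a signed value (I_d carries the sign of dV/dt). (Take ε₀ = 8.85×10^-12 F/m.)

-1.67×10^-3 A

C = ε₀A/d = (8.85×10^-12)(0.0237)/(2.55×10^-3) = 8.225×10^-11 F. dV/dt = V₀ω·−sin(ωt); at ωt = 9.2628 rad this factor is -0.1613.
I_d = C dV/dt = (8.225×10^-11)(380)(3.32×10^5)(-0.1613) = -1.67×10^-3 A.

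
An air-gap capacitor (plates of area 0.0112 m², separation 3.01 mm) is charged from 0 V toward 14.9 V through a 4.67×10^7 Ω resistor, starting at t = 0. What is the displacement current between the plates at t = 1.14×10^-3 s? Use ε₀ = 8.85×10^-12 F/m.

C = ε₀A/d = (8.85×10^-12)(0.0112)/(3.01×10^-3) = 3.293×10^-11 F, so τ = RC = 1.538×10^-3 s.
The conduction current is I(t) = (V₀/R) e^(−t/τ), and the displacement current between the plates equals it.
t/τ = 0.7412; I_d = (14.9/4.67×10^7) · e^(−0.7412) = (3.191×10^-7)(0.4765) = 1.52×10^-7 A.

1.52×10^-7 A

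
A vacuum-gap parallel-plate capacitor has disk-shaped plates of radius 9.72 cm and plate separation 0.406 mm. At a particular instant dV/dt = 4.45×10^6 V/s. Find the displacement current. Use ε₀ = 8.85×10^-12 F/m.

The field between the plates is E = V/d, so dE/dt = (4.45×10^6)/(4.06×10^-4 m) = 1.096×10^10 V/(m·s).
I_d = ε₀ A (dE/dt) = (8.85×10^-12)(0.02968)(1.096×10^10) = 2.88×10^-3 A.

2.88×10^-3 A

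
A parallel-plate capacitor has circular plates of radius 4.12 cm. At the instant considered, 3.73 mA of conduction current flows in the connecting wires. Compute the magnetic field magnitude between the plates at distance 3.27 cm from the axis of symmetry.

1.44×10^-8 T

No conduction current crosses the gap, so I_d there equals the 3.73×10^-3 A in the leads.
An Ampèrian loop of radius r encloses a fraction (r/R)² of I_d. Then B·2πr = μ₀ I_d (r/R)², giving B = μ₀ I_d r/(2πR²) = 1.44×10^-8 T.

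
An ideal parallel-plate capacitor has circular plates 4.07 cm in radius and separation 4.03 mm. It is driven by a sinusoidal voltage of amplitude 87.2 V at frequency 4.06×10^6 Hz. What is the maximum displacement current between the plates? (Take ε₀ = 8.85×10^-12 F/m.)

0.0254 A

C = ε₀A/d = (8.85×10^-12)(5.204×10^-3)/(4.03×10^-3) = 1.143×10^-11 F; ω = 2πf = 2.551×10^7 rad/s.
I_d = C dV/dt, so |I_d|_max = C V₀ ω = (1.143×10^-11)(87.2)(2.551×10^7) = 0.0254 A.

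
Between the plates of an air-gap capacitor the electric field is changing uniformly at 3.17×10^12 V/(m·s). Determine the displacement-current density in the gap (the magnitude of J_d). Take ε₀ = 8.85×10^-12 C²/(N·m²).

J_d = ε₀ ∂E/∂t, so J_d = 28.1 A/m².

28.1 A/m²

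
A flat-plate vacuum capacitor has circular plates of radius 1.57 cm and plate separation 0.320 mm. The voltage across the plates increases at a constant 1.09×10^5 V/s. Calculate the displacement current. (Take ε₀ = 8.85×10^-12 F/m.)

2.33×10^-6 A

C = ε₀A/d = (8.85×10^-12)(7.744×10^-4)/(3.20×10^-4) = 2.142×10^-11 F.
I_d = C dV/dt = (2.142×10^-11)(1.09×10^5) = 2.33×10^-6 A.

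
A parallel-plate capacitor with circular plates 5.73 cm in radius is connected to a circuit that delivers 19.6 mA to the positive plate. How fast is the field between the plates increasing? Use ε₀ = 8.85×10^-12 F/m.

2.15×10^11 V/(m·s)

By continuity, I_d in the gap equals the 19.6 mA flowing in the wire.
Inverting I_d = ε₀ A dE/dt gives dE/dt = 0.0196 / (8.85×10^-12 · 0.01031) = 2.15×10^11 V/(m·s).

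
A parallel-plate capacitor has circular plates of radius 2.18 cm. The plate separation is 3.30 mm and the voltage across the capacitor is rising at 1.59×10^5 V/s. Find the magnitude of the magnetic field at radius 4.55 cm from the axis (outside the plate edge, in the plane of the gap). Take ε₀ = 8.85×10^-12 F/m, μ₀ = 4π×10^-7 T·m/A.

With E = V/d, dE/dt = 4.818×10^7 V/(m·s) and πR² = 1.493×10^-3 m², giving I_d = ε₀ πR² dE/dt = 6.366×10^-7 A.
For r ≥ R the full I_d is enclosed: B = μ₀ I_d/(2πr) = (4π×10^-7)(6.366×10^-7)/(2π·0.0455) = 2.80×10^-12 T.

2.80×10^-12 T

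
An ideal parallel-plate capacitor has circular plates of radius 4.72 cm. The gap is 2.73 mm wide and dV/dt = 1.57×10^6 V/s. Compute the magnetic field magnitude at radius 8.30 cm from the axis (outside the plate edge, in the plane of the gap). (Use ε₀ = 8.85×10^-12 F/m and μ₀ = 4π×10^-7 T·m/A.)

dE/dt = (dV/dt)/d = 5.751×10^8 V/(m·s); I_d = ε₀(πR²)(dE/dt) = (8.85×10^-12)(6.999×10^-3)(5.751×10^8) = 3.562×10^-5 A.
For r ≥ R the full I_d is enclosed: B = μ₀ I_d/(2πr) = (4π×10^-7)(3.562×10^-5)/(2π·0.0830) = 8.58×10^-11 T.

8.58×10^-11 T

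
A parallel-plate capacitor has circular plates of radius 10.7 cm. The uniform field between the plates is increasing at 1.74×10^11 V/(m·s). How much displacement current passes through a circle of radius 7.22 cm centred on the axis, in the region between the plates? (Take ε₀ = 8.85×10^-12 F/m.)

Through the whole plate area (πR² = 0.03597 m²), I_d = ε₀ πR² dE/dt = 0.05539 A.
Since J_d is uniform, the enclosed fraction is (r/R)² = 0.4553, giving I_d,enc = 0.0252 A.

0.0252 A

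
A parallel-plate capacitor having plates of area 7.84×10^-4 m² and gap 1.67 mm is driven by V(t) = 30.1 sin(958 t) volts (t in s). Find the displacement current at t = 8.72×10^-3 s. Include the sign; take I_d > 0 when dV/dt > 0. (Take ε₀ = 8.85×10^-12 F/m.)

-5.74×10^-8 A

dE/dt = (V₀ω/d)·cos(ωt) with ωt = 8.35376 rad: (30.1)(958)(-0.4792)/(1.67×10^-3) = -8.274×10^6 V/(m·s).
I_d = ε₀ A dE/dt = (8.85×10^-12)(7.84×10^-4)(-8.274×10^6) = -5.74×10^-8 A.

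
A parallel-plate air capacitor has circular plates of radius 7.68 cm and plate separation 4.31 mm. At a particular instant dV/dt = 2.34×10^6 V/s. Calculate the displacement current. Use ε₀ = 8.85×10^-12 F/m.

8.90×10^-5 A

C = ε₀A/d = (8.85×10^-12)(0.01853)/(4.31×10^-3) = 3.805×10^-11 F.
I_d = C dV/dt = (3.805×10^-11)(2.34×10^6) = 8.90×10^-5 A.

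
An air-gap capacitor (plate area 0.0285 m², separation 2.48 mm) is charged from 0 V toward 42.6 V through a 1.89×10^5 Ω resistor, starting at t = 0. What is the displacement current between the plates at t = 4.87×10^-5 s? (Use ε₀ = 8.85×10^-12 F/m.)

C = ε₀A/d = (8.85×10^-12)(0.0285)/(2.48×10^-3) = 1.017×10^-10 F, so τ = RC = 1.922×10^-5 s.
The conduction current is I(t) = (V₀/R) e^(−t/τ), and the displacement current between the plates equals it.
t/τ = 2.534; I_d = (42.6/1.89×10^5) · e^(−2.534) = (2.254×10^-4)(0.07934) = 1.79×10^-5 A.

1.79×10^-5 A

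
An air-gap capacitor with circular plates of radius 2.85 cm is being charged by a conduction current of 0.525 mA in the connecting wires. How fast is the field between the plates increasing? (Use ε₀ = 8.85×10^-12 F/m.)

Charge continuity gives I_d = I = 5.25×10^-4 A between the plates.
Inverting I_d = ε₀ A dE/dt gives dE/dt = 5.25×10^-4 / (8.85×10^-12 · 2.552×10^-3) = 2.32×10^10 V/(m·s).

2.32×10^10 V/(m·s)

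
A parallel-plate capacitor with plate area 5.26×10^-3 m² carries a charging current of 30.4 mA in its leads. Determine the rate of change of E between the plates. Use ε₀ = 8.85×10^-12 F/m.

Charge continuity gives I_d = I = 0.0304 A between the plates.
Since I_d = ε₀ A dE/dt, dE/dt = I_d/(ε₀A) = (0.0304)/((8.85×10^-12)(5.26×10^-3)) = 6.53×10^11 V/(m·s).

6.53×10^11 V/(m·s)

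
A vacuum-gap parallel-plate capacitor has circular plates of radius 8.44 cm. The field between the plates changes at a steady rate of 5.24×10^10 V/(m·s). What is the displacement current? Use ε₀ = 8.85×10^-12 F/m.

0.0104 A

I_d = ε₀ A (dE/dt) = (8.85×10^-12)(0.02238 m²)(5.24×10^10) = 0.0104 A.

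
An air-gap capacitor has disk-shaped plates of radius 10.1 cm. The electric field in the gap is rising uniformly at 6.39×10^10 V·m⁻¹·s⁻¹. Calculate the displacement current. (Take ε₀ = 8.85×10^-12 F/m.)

0.0181 A

With a uniform field, Φ_E = EA, so I_d = ε₀ A dE/dt = 0.0181 A.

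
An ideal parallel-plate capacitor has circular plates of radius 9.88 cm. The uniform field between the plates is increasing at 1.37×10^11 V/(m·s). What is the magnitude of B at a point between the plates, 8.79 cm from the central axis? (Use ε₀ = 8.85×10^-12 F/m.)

6.70×10^-8 T

I_d = ε₀ dΦ_E/dt = ε₀ πR² (dE/dt) = (8.85×10^-12)(0.03067)(1.37×10^11) = 0.03719 A through the full plate area.
An Ampèrian loop of radius r encloses a fraction (r/R)² of I_d. Then B·2πr = μ₀ I_d (r/R)², giving B = μ₀ I_d r/(2πR²) = 6.70×10^-8 T.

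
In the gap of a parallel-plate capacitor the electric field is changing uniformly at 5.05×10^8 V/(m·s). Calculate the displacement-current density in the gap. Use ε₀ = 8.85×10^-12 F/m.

4.47×10^-3 A/m²

J_d = ε₀ dE/dt = (8.85×10^-12)(5.05×10^8) = 4.47×10^-3 A/m².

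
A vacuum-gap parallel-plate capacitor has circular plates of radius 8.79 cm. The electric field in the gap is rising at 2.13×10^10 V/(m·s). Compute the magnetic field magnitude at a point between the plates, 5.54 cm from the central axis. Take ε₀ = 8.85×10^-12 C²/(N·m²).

I_d = ε₀ dΦ_E/dt = ε₀ πR² (dE/dt) = (8.85×10^-12)(0.02427)(2.13×10^10) = 4.575×10^-3 A through the full plate area.
For r < R the Ampère–Maxwell law gives B(2πr) = μ₀ I_d (r²/R²), so B = μ₀ I_d r/(2πR²) = (4π×10^-7)(4.575×10^-3)(0.0554)/(2π·0.0879²) = 6.56×10^-9 T.

6.56×10^-9 T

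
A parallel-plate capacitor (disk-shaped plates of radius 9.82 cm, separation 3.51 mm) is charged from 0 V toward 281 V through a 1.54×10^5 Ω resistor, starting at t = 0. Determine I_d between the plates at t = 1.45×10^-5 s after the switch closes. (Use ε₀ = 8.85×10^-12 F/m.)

With C = ε₀A/d = (8.85×10^-12)(0.03030)/(3.51×10^-3) = 7.640×10^-11 F, the time constant is τ = RC = 1.177×10^-5 s, so t/τ = 1.232 and e^(−t/τ) = 0.2917.
I_d = I_cond = (V₀/R) e^(−t/τ) = (1.825×10^-3)(0.2917) = 5.32×10^-4 A.

5.32×10^-4 A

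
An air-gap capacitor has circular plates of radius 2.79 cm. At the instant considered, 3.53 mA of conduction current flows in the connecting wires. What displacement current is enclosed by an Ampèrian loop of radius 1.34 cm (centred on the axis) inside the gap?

8.14×10^-4 A

No conduction current crosses the gap, so I_d there equals the 3.53×10^-3 A in the leads.
Since J_d is uniform, the enclosed fraction is (r/R)² = 0.2307, giving I_d,enc = 8.14×10^-4 A.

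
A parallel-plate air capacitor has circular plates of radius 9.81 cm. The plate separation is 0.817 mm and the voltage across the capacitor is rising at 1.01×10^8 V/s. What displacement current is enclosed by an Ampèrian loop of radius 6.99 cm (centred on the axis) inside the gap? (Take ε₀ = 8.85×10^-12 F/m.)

0.0168 A

dE/dt = (dV/dt)/d = 1.236×10^11 V/(m·s); I_d = ε₀(πR²)(dE/dt) = (8.85×10^-12)(0.03023)(1.236×10^11) = 0.03307 A.
Through an area πr² the displacement current is I_d·(πr²/πR²) = I_d (r/R)² = 0.0168 A.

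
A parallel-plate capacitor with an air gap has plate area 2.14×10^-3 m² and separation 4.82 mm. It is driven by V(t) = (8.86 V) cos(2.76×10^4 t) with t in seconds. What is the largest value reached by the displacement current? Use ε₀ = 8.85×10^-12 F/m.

(dE/dt)_max = V₀ω/d = 5.073×10^7 V/(m·s); ω = 2.76×10^4 rad/s.
I_d,max = ε₀ A (dE/dt)_max = (8.85×10^-12)(2.14×10^-3)(5.073×10^7) = 9.61×10^-7 A.

9.61×10^-7 A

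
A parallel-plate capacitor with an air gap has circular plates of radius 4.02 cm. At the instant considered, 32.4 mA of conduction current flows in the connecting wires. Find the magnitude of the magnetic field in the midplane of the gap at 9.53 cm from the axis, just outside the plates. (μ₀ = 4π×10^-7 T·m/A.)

No conduction current crosses the gap, so I_d there equals the 0.0324 A in the leads.
Outside the plates the loop encloses all of I_d, so B·2πr = μ₀ I_d and B = 6.80×10^-8 T.

6.80×10^-8 T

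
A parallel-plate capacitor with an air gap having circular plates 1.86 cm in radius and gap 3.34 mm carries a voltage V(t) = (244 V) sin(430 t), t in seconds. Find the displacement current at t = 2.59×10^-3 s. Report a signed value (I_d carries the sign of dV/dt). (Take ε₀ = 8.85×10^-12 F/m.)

dV/dt = (244)(430)·cos(1.1137) = 4.631×10^4 V/s.
I_d = C dV/dt with C = ε₀A/d = (8.85×10^-12)(1.087×10^-3)/(3.34×10^-3) = 2.880×10^-12 F, so I_d = (2.880×10^-12)(4.631×10^4) = 1.33×10^-7 A.

1.33×10^-7 A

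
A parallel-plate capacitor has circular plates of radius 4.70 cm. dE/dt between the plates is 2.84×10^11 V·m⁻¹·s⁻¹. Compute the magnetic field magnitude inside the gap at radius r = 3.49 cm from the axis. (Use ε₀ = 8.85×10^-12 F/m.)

5.51×10^-8 T

Total displacement current: I_d = ε₀(πR²)(dE/dt) = (8.85×10^-12)(6.940×10^-3)(2.84×10^11) = 0.01744 A.
For r < R the Ampère–Maxwell law gives B(2πr) = μ₀ I_d (r²/R²), so B = μ₀ I_d r/(2πR²) = (4π×10^-7)(0.01744)(0.0349)/(2π·0.0470²) = 5.51×10^-8 T.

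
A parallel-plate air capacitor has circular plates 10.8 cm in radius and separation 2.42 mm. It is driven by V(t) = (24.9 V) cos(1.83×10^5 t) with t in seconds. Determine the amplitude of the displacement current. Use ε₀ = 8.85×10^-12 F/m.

6.11×10^-4 A

C = ε₀A/d = (8.85×10^-12)(0.03664)/(2.42×10^-3) = 1.340×10^-10 F; ω = 1.83×10^5 rad/s.
I_d = C dV/dt, so |I_d|_max = C V₀ ω = (1.340×10^-10)(24.9)(1.83×10^5) = 6.11×10^-4 A.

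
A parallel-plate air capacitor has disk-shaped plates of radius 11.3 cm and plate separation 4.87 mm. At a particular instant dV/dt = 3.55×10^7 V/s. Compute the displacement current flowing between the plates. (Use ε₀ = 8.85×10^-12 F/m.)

The displacement current equals the charging current C dV/dt. With C = ε₀A/d = (8.85×10^-12)(0.04011)/(4.87×10^-3) = 7.289×10^-11 F, I_d = (7.289×10^-11)(3.55×10^7) = 2.59×10^-3 A.

2.59×10^-3 A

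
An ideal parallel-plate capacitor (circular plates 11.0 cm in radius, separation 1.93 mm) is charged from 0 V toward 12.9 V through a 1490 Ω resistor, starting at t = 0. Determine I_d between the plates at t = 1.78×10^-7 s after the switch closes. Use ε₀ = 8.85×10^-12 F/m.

4.36×10^-3 A

C = ε₀A/d = (8.85×10^-12)(0.03801)/(1.93×10^-3) = 1.743×10^-10 F and τ = RC = 2.597×10^-7 s. I_d in the gap equals the RC charging current.
I_d(t) = (V₀/R) e^(−t/τ) = 8.658×10^-3 · e^(−0.6854) = 4.36×10^-3 A.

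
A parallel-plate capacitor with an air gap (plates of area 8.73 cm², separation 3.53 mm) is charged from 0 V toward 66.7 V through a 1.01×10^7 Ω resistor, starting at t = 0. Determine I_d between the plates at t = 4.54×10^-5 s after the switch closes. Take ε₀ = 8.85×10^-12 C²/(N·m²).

8.47×10^-7 A

C = ε₀A/d = (8.85×10^-12)(8.73×10^-4)/(3.53×10^-3) = 2.189×10^-12 F, so τ = RC = 2.211×10^-5 s.
The conduction current is I(t) = (V₀/R) e^(−t/τ), and the displacement current between the plates equals it.
t/τ = 2.053; I_d = (66.7/1.01×10^7) · e^(−2.053) = (6.604×10^-6)(0.1283) = 8.47×10^-7 A.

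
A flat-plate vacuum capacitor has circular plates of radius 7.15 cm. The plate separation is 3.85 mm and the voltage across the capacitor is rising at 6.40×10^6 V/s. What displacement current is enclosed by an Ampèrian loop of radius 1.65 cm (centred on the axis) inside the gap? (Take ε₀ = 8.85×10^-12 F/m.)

I_d = C dV/dt with C = ε₀πR²/d = 3.692×10^-11 F, so I_d = (3.692×10^-11)(6.40×10^6) = 2.363×10^-4 A.
Through an area πr² the displacement current is I_d·(πr²/πR²) = I_d (r/R)² = 1.26×10^-5 A.

1.26×10^-5 A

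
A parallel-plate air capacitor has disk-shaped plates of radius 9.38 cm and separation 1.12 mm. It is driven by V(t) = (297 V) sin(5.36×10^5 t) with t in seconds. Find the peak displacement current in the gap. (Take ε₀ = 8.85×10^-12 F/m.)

0.0348 A

The displacement current equals the conduction current C dV/dt, which peaks at C V₀ ω.
With C = ε₀A/d = (8.85×10^-12)(0.02764)/(1.12×10^-3) = 2.184×10^-10 F and ω = 5.36×10^5 rad/s, I_d,max = (2.184×10^-10)(297)(5.36×10^5) = 0.0348 A.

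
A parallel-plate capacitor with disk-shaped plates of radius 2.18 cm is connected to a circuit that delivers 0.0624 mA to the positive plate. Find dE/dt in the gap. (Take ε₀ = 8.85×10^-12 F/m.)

4.72×10^9 V/(m·s)

By continuity, I_d in the gap equals the 0.0624 mA flowing in the wire.
Inverting I_d = ε₀ A dE/dt gives dE/dt = 6.24×10^-5 / (8.85×10^-12 · 1.493×10^-3) = 4.72×10^9 V/(m·s).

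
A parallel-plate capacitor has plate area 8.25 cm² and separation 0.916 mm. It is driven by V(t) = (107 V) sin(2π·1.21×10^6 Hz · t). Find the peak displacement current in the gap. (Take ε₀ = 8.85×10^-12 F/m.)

6.48×10^-3 A

(dE/dt)_max = V₀ω/d = 8.881×10^11 V/(m·s); ω = 2πf = 7.603×10^6 rad/s.
I_d,max = ε₀ A (dE/dt)_max = (8.85×10^-12)(8.25×10^-4)(8.881×10^11) = 6.48×10^-3 A.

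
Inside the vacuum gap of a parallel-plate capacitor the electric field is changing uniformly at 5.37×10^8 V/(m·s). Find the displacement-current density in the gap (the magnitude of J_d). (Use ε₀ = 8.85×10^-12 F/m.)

4.75×10^-3 A/m²

J_d = ε₀ dE/dt = (8.85×10^-12)(5.37×10^8) = 4.75×10^-3 A/m².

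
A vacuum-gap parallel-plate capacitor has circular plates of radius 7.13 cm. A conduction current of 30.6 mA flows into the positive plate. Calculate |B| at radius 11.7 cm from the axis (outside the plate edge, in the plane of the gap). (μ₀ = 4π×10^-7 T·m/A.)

5.23×10^-8 T

No conduction current crosses the gap, so I_d there equals the 0.0306 A in the leads.
Outside the plates the loop encloses all of I_d, so B·2πr = μ₀ I_d and B = 5.23×10^-8 T.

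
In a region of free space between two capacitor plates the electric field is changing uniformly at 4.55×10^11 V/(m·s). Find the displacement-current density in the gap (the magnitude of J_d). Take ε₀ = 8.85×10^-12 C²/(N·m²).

The displacement-current density is ε₀ ∂E/∂t = (8.85×10^-12)(4.55×10^11) = 4.03 A/m².

4.03 A/m²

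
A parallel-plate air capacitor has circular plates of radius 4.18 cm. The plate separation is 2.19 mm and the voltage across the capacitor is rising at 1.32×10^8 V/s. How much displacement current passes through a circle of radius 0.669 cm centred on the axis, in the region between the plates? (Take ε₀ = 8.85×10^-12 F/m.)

7.50×10^-5 A

With E = V/d, dE/dt = 6.027×10^10 V/(m·s) and πR² = 5.489×10^-3 m², giving I_d = ε₀ πR² dE/dt = 2.928×10^-3 A.
The field is uniform, so I_d,enc = I_d (r/R)² = (2.928×10^-3)(0.669/4.18)² = 7.50×10^-5 A.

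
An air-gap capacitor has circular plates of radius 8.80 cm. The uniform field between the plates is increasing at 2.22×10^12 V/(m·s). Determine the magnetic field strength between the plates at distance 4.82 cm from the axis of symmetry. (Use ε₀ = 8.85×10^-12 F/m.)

I_d = ε₀ dΦ_E/dt = ε₀ πR² (dE/dt) = (8.85×10^-12)(0.02433)(2.22×10^12) = 0.4780 A through the full plate area.
For r < R the Ampère–Maxwell law gives B(2πr) = μ₀ I_d (r²/R²), so B = μ₀ I_d r/(2πR²) = (4π×10^-7)(0.4780)(0.0482)/(2π·0.0880²) = 5.95×10^-7 T.

5.95×10^-7 T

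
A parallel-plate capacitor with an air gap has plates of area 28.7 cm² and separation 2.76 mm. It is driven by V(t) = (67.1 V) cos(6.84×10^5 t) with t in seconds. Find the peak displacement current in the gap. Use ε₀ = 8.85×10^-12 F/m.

The displacement current equals the conduction current C dV/dt, which peaks at C V₀ ω.
With C = ε₀A/d = (8.85×10^-12)(2.87×10^-3)/(2.76×10^-3) = 9.203×10^-12 F and ω = 6.84×10^5 rad/s, I_d,max = (9.203×10^-12)(67.1)(6.84×10^5) = 4.22×10^-4 A.

4.22×10^-4 A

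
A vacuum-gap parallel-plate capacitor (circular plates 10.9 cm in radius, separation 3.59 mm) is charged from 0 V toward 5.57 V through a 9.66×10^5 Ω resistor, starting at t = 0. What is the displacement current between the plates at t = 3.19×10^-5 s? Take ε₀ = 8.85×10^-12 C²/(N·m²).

4.03×10^-6 A

C = ε₀A/d = (8.85×10^-12)(0.03733)/(3.59×10^-3) = 9.203×10^-11 F, so τ = RC = 8.890×10^-5 s.
The conduction current is I(t) = (V₀/R) e^(−t/τ), and the displacement current between the plates equals it.
t/τ = 0.3588; I_d = (5.57/9.66×10^5) · e^(−0.3588) = (5.766×10^-6)(0.6985) = 4.03×10^-6 A.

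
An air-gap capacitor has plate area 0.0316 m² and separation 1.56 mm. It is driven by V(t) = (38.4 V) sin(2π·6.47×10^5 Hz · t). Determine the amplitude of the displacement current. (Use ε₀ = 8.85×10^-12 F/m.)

0.0280 A

C = ε₀A/d = (8.85×10^-12)(0.0316)/(1.56×10^-3) = 1.793×10^-10 F; ω = 2πf = 4.065×10^6 rad/s.
I_d = C dV/dt, so |I_d|_max = C V₀ ω = (1.793×10^-10)(38.4)(4.065×10^6) = 0.0280 A.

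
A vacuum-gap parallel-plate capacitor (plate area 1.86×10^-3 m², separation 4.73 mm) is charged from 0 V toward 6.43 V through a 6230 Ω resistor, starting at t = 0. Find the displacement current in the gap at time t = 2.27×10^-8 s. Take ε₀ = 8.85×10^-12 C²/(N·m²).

3.62×10^-4 A

With C = ε₀A/d = (8.85×10^-12)(1.86×10^-3)/(4.73×10^-3) = 3.480×10^-12 F, the time constant is τ = RC = 2.168×10^-8 s, so t/τ = 1.047 and e^(−t/τ) = 0.3510.
I_d = I_cond = (V₀/R) e^(−t/τ) = (1.032×10^-3)(0.3510) = 3.62×10^-4 A.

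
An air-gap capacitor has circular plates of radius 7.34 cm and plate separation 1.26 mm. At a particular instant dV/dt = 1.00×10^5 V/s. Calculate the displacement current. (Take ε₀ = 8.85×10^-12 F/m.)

The field between the plates is E = V/d, so dE/dt = (1.00×10^5)/(1.26×10^-3 m) = 7.937×10^7 V/(m·s).
I_d = ε₀ A (dE/dt) = (8.85×10^-12)(0.01693)(7.937×10^7) = 1.19×10^-5 A.

1.19×10^-5 A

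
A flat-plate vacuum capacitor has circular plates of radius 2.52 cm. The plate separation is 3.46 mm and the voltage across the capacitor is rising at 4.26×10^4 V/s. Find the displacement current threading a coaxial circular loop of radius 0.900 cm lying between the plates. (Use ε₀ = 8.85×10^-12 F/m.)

dE/dt = (dV/dt)/d = 1.231×10^7 V/(m·s); I_d = ε₀(πR²)(dE/dt) = (8.85×10^-12)(1.995×10^-3)(1.231×10^7) = 2.173×10^-7 A.
Since J_d is uniform, the enclosed fraction is (r/R)² = 0.1276, giving I_d,enc = 2.77×10^-8 A.

2.77×10^-8 A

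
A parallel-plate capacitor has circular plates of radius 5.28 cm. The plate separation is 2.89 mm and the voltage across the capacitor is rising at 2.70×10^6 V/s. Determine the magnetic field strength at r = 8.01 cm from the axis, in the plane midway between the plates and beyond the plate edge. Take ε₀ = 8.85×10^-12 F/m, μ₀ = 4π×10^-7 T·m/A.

I_d = C dV/dt with C = ε₀πR²/d = 2.682×10^-11 F, so I_d = (2.682×10^-11)(2.70×10^6) = 7.241×10^-5 A.
Outside the plates the loop encloses all of I_d, so B·2πr = μ₀ I_d and B = 1.81×10^-10 T.

1.81×10^-10 T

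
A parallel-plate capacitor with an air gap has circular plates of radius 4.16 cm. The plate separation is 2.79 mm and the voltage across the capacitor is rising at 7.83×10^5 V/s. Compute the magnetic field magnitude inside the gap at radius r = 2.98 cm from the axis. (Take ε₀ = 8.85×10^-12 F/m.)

4.65×10^-11 T

I_d = C dV/dt with C = ε₀πR²/d = 1.725×10^-11 F, so I_d = (1.725×10^-11)(7.83×10^5) = 1.351×10^-5 A.
∮B·dl = μ₀ I_d,enc with I_d,enc = I_d r²/R² = 6.933×10^-6 A; so B = μ₀ I_d,enc/(2πr) = 4.65×10^-11 T.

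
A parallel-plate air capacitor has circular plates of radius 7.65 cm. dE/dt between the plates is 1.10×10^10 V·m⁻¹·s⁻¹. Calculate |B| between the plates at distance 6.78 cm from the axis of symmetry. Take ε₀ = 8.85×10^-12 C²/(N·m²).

Total displacement current: I_d = ε₀(πR²)(dE/dt) = (8.85×10^-12)(0.01839)(1.10×10^10) = 1.790×10^-3 A.
For r < R the Ampère–Maxwell law gives B(2πr) = μ₀ I_d (r²/R²), so B = μ₀ I_d r/(2πR²) = (4π×10^-7)(1.790×10^-3)(0.0678)/(2π·0.0765²) = 4.15×10^-9 T.

4.15×10^-9 T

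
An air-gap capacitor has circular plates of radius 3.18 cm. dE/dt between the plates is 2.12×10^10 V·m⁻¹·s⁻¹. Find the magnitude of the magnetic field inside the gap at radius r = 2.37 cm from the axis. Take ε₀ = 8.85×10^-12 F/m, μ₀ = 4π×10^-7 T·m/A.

2.79×10^-9 T

I_d = ε₀ dΦ_E/dt = ε₀ πR² (dE/dt) = (8.85×10^-12)(3.177×10^-3)(2.12×10^10) = 5.961×10^-4 A through the full plate area.
An Ampèrian loop of radius r encloses a fraction (r/R)² of I_d. Then B·2πr = μ₀ I_d (r/R)², giving B = μ₀ I_d r/(2πR²) = 2.79×10^-9 T.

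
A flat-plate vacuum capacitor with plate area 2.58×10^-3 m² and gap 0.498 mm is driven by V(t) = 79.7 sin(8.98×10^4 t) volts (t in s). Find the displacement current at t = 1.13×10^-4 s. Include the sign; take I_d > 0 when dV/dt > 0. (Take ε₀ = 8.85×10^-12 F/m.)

dV/dt = (79.7)(8.98×10^4)·cos(10.1474) = -5.368×10^6 V/s.
I_d = C dV/dt with C = ε₀A/d = (8.85×10^-12)(2.58×10^-3)/(4.98×10^-4) = 4.585×10^-11 F, so I_d = (4.585×10^-11)(-5.368×10^6) = -2.46×10^-4 A.

-2.46×10^-4 A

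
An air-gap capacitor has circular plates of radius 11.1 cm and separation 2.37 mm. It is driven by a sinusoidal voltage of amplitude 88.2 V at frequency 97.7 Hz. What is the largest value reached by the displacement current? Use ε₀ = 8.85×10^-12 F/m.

The displacement current equals the conduction current C dV/dt, which peaks at C V₀ ω.
With C = ε₀A/d = (8.85×10^-12)(0.03871)/(2.37×10^-3) = 1.446×10^-10 F and ω = 2πf = 613.9 rad/s, I_d,max = (1.446×10^-10)(88.2)(613.9) = 7.83×10^-6 A.

7.83×10^-6 A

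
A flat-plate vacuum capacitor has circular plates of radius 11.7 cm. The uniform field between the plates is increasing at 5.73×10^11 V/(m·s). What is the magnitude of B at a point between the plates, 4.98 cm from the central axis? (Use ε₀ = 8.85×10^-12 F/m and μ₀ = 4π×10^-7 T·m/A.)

1.59×10^-7 T

I_d = ε₀ dΦ_E/dt = ε₀ πR² (dE/dt) = (8.85×10^-12)(0.04301)(5.73×10^11) = 0.2181 A through the full plate area.
For r < R the Ampère–Maxwell law gives B(2πr) = μ₀ I_d (r²/R²), so B = μ₀ I_d r/(2πR²) = (4π×10^-7)(0.2181)(0.0498)/(2π·0.117²) = 1.59×10^-7 T.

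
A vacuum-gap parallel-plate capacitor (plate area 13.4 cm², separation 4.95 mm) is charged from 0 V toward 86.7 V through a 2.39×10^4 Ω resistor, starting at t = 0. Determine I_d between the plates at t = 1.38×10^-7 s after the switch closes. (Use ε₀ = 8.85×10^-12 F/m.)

3.26×10^-4 A

C = ε₀A/d = (8.85×10^-12)(1.34×10^-3)/(4.95×10^-3) = 2.396×10^-12 F and τ = RC = 5.726×10^-8 s. I_d in the gap equals the RC charging current.
I_d(t) = (V₀/R) e^(−t/τ) = 3.628×10^-3 · e^(−2.410) = 3.26×10^-4 A.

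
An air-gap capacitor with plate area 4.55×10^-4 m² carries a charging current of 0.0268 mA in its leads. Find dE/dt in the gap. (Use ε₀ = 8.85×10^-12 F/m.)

By continuity, I_d in the gap equals the 0.0268 mA flowing in the wire.
Then dE/dt = I_d/(ε₀A) = 6.66×10^9 V/(m·s).

6.66×10^9 V/(m·s)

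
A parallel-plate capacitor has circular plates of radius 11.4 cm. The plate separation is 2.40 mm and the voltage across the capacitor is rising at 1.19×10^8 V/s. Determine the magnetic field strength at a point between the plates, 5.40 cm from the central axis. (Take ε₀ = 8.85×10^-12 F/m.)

1.49×10^-8 T

With E = V/d, dE/dt = 4.958×10^10 V/(m·s) and πR² = 0.04083 m², giving I_d = ε₀ πR² dE/dt = 0.01792 A.
An Ampèrian loop of radius r encloses a fraction (r/R)² of I_d. Then B·2πr = μ₀ I_d (r/R)², giving B = μ₀ I_d r/(2πR²) = 1.49×10^-8 T.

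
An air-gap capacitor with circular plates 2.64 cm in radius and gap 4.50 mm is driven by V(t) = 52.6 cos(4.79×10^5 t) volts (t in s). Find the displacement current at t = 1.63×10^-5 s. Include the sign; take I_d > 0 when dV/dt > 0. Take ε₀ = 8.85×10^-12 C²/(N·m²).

-1.08×10^-4 A

C = ε₀A/d = (8.85×10^-12)(2.190×10^-3)/(4.50×10^-3) = 4.307×10^-12 F. dV/dt = V₀ω·−sin(ωt); at ωt = 7.8077 rad this factor is -0.9989.
I_d = C dV/dt = (4.307×10^-12)(52.6)(4.79×10^5)(-0.9989) = -1.08×10^-4 A.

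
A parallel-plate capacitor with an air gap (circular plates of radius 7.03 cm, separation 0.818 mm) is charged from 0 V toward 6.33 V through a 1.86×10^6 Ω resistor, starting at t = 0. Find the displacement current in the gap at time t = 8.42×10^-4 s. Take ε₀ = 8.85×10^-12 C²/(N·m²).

C = ε₀A/d = (8.85×10^-12)(0.01553)/(8.18×10^-4) = 1.680×10^-10 F, so τ = RC = 3.125×10^-4 s.
The conduction current is I(t) = (V₀/R) e^(−t/τ), and the displacement current between the plates equals it.
t/τ = 2.694; I_d = (6.33/1.86×10^6) · e^(−2.694) = (3.403×10^-6)(0.06761) = 2.30×10^-7 A.

2.30×10^-7 A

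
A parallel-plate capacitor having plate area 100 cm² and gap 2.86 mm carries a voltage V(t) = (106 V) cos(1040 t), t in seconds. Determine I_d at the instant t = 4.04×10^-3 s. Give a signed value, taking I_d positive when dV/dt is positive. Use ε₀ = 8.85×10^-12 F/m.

C = ε₀A/d = (8.85×10^-12)(0.0100)/(2.86×10^-3) = 3.094×10^-11 F. dV/dt = V₀ω·−sin(ωt); at ωt = 4.2016 rad this factor is 0.8724.
I_d = C dV/dt = (3.094×10^-11)(106)(1040)(0.8724) = 2.98×10^-6 A.

2.98×10^-6 A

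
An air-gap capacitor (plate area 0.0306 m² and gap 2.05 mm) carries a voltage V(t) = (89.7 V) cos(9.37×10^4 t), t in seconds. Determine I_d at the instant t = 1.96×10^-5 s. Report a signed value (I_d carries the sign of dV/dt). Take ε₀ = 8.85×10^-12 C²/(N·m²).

C = ε₀A/d = (8.85×10^-12)(0.0306)/(2.05×10^-3) = 1.321×10^-10 F. dV/dt = V₀ω·−sin(ωt); at ωt = 1.83652 rad this factor is -0.9649.
I_d = C dV/dt = (1.321×10^-10)(89.7)(9.37×10^4)(-0.9649) = -1.07×10^-3 A.

-1.07×10^-3 A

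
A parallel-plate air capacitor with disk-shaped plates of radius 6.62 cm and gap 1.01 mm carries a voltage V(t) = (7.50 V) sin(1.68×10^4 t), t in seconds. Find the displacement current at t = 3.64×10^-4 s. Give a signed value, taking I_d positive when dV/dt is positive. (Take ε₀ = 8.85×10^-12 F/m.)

C = ε₀A/d = (8.85×10^-12)(0.01377)/(1.01×10^-3) = 1.207×10^-10 F. dV/dt = V₀ω·cos(ωt); at ωt = 6.1152 rad this factor is 0.9859.
I_d = C dV/dt = (1.207×10^-10)(7.50)(1.68×10^4)(0.9859) = 1.50×10^-5 A.

1.50×10^-5 A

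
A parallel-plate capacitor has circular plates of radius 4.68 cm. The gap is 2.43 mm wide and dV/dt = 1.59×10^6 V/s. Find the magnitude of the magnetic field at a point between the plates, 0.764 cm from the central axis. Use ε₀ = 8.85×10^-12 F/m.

dE/dt = (dV/dt)/d = 6.543×10^8 V/(m·s); I_d = ε₀(πR²)(dE/dt) = (8.85×10^-12)(6.881×10^-3)(6.543×10^8) = 3.984×10^-5 A.
For r < R the Ampère–Maxwell law gives B(2πr) = μ₀ I_d (r²/R²), so B = μ₀ I_d r/(2πR²) = (4π×10^-7)(3.984×10^-5)(7.64×10^-3)/(2π·0.0468²) = 2.78×10^-11 T.

2.78×10^-11 T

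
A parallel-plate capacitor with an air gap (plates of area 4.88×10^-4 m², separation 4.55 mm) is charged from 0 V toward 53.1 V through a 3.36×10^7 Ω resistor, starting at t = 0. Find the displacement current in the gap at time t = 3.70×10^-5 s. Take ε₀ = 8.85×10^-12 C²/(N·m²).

With C = ε₀A/d = (8.85×10^-12)(4.88×10^-4)/(4.55×10^-3) = 9.492×10^-13 F, the time constant is τ = RC = 3.189×10^-5 s, so t/τ = 1.160 and e^(−t/τ) = 0.3135.
I_d = I_cond = (V₀/R) e^(−t/τ) = (1.580×10^-6)(0.3135) = 4.95×10^-7 A.

4.95×10^-7 A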